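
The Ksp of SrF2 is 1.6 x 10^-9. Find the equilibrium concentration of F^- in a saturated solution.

[F^-] ≈ 1.5 × 10^-3 M

SrF2(s) ⇌ Sr^2+(aq) + 2 F^-(aq)
Ksp = [Sr^2+][F^-]^2
For each mole of SrF2 that dissolves: [Sr^2+] = s, [F^-] = 2s.
Substituting: Ksp = s(2s)^2 = 4s^3
s^3 = 1.6 x 10^-9 / 4, so s = 7.37 x 10^-4 M
[F^-] = 2s = 1.5 × 10^-3 M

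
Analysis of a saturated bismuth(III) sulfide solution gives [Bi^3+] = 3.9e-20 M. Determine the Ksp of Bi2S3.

Bi2S3(s) ⇌ 2 Bi^3+ + 3 S^2-
Stoichiometry gives [S^2-] = (3/2)[Bi^3+] = 5.85 x 10^-20 M.
Ksp = [Bi^3+]^2[S^2-]^3
Ksp = (3.9 x 10^-20)^2 × (5.85 × 10^-20)^3 = 3.0 x 10^-97

3.0 x 10^-97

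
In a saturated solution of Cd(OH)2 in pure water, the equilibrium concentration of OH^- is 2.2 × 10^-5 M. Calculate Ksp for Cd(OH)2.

Ksp = 5.3 x 10^-15

Cd(OH)2(s) ⇌ Cd^2+(aq) + 2 OH^-(aq)
Stoichiometry gives [Cd^2+] = (1/2)[OH^-] = 1.10 × 10^-5 M.
Ksp = [Cd^2+][OH^-]^2
Ksp = 1.10 x 10^-5 × (2.2 x 10^-5)^2 = 5.3 x 10^-15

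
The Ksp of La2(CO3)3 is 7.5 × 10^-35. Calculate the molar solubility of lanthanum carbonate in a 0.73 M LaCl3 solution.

La2(CO3)3(s) ⇌ 2 La^3+ + 3 CO3^2-
Ksp = [La^3+]^2[CO3^2-]^3
If s mol/L dissolves here, [La^3+] = 0.73 + 2s ≈ 0.73, [CO3^2-] = 3s (Ksp is small, so little additional dissolves).
Ksp ≈ (0.73)^2 × (3s)^3
s = 1.7 × 10^-12 M
Check: 2s = 3.5 × 10^-12 ≪ 0.73, so the approximation is valid.

s = 1.7 × 10^-12 M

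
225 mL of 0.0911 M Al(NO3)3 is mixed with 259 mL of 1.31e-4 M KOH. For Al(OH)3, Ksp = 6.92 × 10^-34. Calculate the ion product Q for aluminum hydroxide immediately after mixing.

Q ≈ 1.46 x 10^-14

Total volume = 225 + 259 = 484 mL.
[Al^3+] = 9.11 x 10^-2 × (225/484) = 4.235 x 10^-2 M
[OH^-] = 1.31 x 10^-4 × (259/484) = 7.010 × 10^-5 M
Al(OH)3(s) <=> Al^3+(aq) + 3 OH^-(aq), so Q = [Al^3+][OH^-]^3
Q = (4.235 × 10^-2)(7.010 x 10^-5)^3 = 1.46 x 10^-14
Q > Ksp, so Al(OH)3 will precipitate.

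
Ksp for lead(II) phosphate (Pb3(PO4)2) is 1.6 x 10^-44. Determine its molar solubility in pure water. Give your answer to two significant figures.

Pb3(PO4)2(s) ⇌ 3 Pb^2+(aq) + 2 PO4^3-(aq)
Ksp = [Pb^2+]^3[PO4^3-]^2
Let s = molar solubility. Then [Pb^2+] = 3s and [PO4^3-] = 2s.
So Ksp = (3s)^3 × (2s)^2 = 108s^5
s^5 = 1.6 x 10^-44 / 108, so s = 6.8 × 10^-10 M

6.8 × 10^-10 M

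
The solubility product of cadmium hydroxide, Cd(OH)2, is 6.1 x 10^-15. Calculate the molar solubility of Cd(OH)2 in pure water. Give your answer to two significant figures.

1.2 x 10^-5 M

Cd(OH)2(s) <=> Cd^2+(aq) + 2 OH^-(aq)
Ksp = [Cd^2+][OH^-]^2
If s mol/L of Cd(OH)2 dissolves, [Cd^2+] = s and [OH^-] = 2s.
So Ksp = s × (2s)^2 = 4s^3
s = (6.1 x 10^-15 / 4)^(1/3) = 1.2 × 10^-5 M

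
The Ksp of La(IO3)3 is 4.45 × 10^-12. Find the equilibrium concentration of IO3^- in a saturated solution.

La(IO3)3(s) <=> La^3+(aq) + 3 IO3^-(aq)
Ksp = [La^3+][IO3^-]^3
For each mole of La(IO3)3 that dissolves: [La^3+] = s, [IO3^-] = 3s.
Ksp = s(3s)^3 = 27s^4
Solving, s = (4.45 × 10^-12/27)^(1/4) = 6.372 x 10^-4 M
[IO3^-] = 3s = 1.91 × 10^-3 M

[IO3^-] ≈ 1.91 × 10^-3 M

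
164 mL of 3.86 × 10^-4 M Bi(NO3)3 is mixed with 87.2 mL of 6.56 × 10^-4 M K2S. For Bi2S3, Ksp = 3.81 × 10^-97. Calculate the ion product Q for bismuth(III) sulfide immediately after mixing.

7.50 × 10^-19

Total volume = 164 + 87.2 = 251.2 mL.
[Bi^3+] = 3.86 × 10^-4 × (164/251.2) = 2.520 × 10^-4 M
[S^2-] = 6.56 x 10^-4 × (87.2/251.2) = 2.277 × 10^-4 M
Bi2S3(s) ⇌ 2 Bi^3+(aq) + 3 S^2-(aq), so Q = [Bi^3+]^2[S^2-]^3
Q = (2.520 × 10^-4)^2(2.277 × 10^-4)^3 = 7.50 x 10^-19
Q > Ksp, so Bi2S3 will precipitate.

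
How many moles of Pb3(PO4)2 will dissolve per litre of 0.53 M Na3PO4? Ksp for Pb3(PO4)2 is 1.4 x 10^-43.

s ≈ 2.6 × 10^-15 M

Pb3(PO4)2(s) <=> 3 Pb^2+ + 2 PO4^3-
Ksp = [Pb^2+]^3[PO4^3-]^2
If s mol/L dissolves here, [Pb^2+] = 3s, [PO4^3-] = 0.53 + 2s ≈ 0.53 (since PO4^3- from Na3PO4 dominates).
Ksp ≈ (3s)^3 × (0.53)^2
s = 2.6 × 10^-15 M
Check: 2s = 5.3 x 10^-15 ≪ 0.53, so the approximation is valid.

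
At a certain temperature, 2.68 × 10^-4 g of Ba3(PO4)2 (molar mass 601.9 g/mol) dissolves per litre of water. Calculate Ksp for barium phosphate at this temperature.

1.89e-30

Molar solubility s = (2.68 × 10^-4 g/L) / (601.9 g/mol) = 4.453 x 10^-7 M.
Ba3(PO4)2(s) ⇌ 3 Ba^2+(aq) + 2 PO4^3-(aq)
If s mol/L of Ba3(PO4)2 dissolves, [Ba^2+] = 3s and [PO4^3-] = 2s.
Ksp = [Ba^2+]^3[PO4^3-]^2
Ksp = (3s)^3(2s)^2 = 108s^5
With s = 4.453 × 10^-7: Ksp = 1.89 x 10^-30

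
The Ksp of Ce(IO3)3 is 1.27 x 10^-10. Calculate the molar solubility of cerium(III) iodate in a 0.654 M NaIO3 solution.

Ce(IO3)3(s) <=> Ce^3+(aq) + 3 IO3^-(aq)
Ksp = [Ce^3+][IO3^-]^3
If s mol/L dissolves here, [Ce^3+] = s, [IO3^-] = 0.654 + 3s ≈ 0.654 (common-ion effect: IO3^- is already 0.654 M).
Ksp ≈ s × (0.654)^3
s = 4.54 x 10^-10 M
Check: 3s = 1.4 × 10^-9 ≪ 0.654, so the approximation is valid.

s = 4.54e-10 M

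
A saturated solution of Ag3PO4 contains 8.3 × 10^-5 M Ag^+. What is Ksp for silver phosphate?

Ag3PO4(s) <=> 3 Ag^+ + PO4^3-
Stoichiometry gives [PO4^3-] = (1/3)[Ag^+] = 2.77 × 10^-5 M.
Ksp = [Ag^+]^3[PO4^3-]
Ksp = (8.3 x 10^-5)^3 × 2.77 × 10^-5 = 1.6 × 10^-17

Ksp ≈ 1.6e-17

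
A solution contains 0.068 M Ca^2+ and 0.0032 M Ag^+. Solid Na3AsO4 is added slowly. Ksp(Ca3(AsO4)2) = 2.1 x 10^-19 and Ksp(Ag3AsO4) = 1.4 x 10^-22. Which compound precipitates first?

Precipitation of each salt starts when its ion product equals its Ksp.
For Ca3(AsO4)2: 2.1 x 10^-19 = (0.068)^3 × [AsO4^3-]^2  ⇒  [AsO4^3-] = 2.6 x 10^-8 M.
For Ag3AsO4: 1.4 x 10^-22 = (0.0032)^3 × [AsO4^3-]  ⇒  [AsO4^3-] = 4.3 × 10^-15 M.
The salt with the lower threshold [AsO4^3-] precipitates first: Ag3AsO4.

Ag3AsO4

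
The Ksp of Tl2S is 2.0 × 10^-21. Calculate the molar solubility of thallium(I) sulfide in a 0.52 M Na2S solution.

Tl2S(s) ⇌ 2 Tl^+(aq) + S^2-(aq)
Ksp = [Tl^+]^2[S^2-]
Let s = moles of Tl2S that dissolve per litre. [Tl^+] = 2s, [S^2-] = 0.52 + s ≈ 0.52 (Ksp is small, so little additional dissolves).
Ksp ≈ (2s)^2 × 0.52
s = 3.1 x 10^-11 M
Check: s = 3.1 × 10^-11 ≪ 0.52, so the approximation is valid.

s ≈ 3.1 × 10^-11 M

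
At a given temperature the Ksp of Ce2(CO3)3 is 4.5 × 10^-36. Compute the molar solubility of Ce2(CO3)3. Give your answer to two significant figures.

Ce2(CO3)3(s) ⇌ 2 Ce^3+ + 3 CO3^2-
Ksp = [Ce^3+]^2[CO3^2-]^3
With molar solubility s: [Ce^3+] = 2s, [CO3^2-] = 3s.
So Ksp = (2s)^2 × (3s)^3 = 108s^5
Solving, s = (4.5 × 10^-36/108)^(1/5) = 3.3 × 10^-8 M

3.3e-8 M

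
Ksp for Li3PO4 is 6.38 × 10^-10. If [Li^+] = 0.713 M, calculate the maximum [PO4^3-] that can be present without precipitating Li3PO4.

Li3PO4(s) ⇌ 3 Li^+ + PO4^3-
Ksp = [Li^+]^3[PO4^3-]
Precipitation begins when Q = Ksp. With [Li^+] = 0.713 M:
6.38 × 10^-10 = (0.713)^3 × [PO4^3-]
[PO4^3-] = (6.38 × 10^-10 / 3.625 × 10^-1) = 1.76 × 10^-9 M

1.76 × 10^-9 M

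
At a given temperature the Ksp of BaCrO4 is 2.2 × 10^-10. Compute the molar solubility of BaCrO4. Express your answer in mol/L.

BaCrO4(s) ⇌ Ba^2+(aq) + CrO4^2-(aq)
Ksp = [Ba^2+][CrO4^2-]
With molar solubility s: [Ba^2+] = s, [CrO4^2-] = s.
Ksp = (s)(s) = s^2
s = (2.2 × 10^-10)^(1/2) = 1.5 × 10^-5 M

1.5 × 10^-5 M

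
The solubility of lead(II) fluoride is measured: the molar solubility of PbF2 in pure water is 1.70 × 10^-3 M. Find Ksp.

PbF2(s) ⇌ Pb^2+(aq) + 2 F^-(aq)
Let s = molar solubility. Then [Pb^2+] = s and [F^-] = 2s.
Ksp = [Pb^2+][F^-]^2
So Ksp = s × (2s)^2 = 4s^3
Ksp = 4 × (1.70 × 10^-3)^3 = 1.97 × 10^-8

1.97e-8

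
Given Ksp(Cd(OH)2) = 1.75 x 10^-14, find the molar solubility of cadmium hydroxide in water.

Cd(OH)2(s) ⇌ Cd^2+(aq) + 2 OH^-(aq)
Ksp = [Cd^2+][OH^-]^2
Let s = molar solubility. Then [Cd^2+] = s and [OH^-] = 2s.
Ksp = s(2s)^2 = 4s^3
s^3 = 1.75 x 10^-14 / 4, so s = 1.64 × 10^-5 M

s ≈ 1.64 × 10^-5 M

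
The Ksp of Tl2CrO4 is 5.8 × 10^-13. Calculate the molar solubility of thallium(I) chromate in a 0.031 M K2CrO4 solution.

Tl2CrO4(s) <=> 2 Tl^+(aq) + CrO4^2-(aq)
Ksp = [Tl^+]^2[CrO4^2-]
Let s = moles of Tl2CrO4 that dissolve per litre. [Tl^+] = 2s, [CrO4^2-] = 0.031 + s ≈ 0.031 (since CrO4^2- from K2CrO4 dominates).
Ksp ≈ (2s)^2 × 0.031
s = 2.2 × 10^-6 M
Check: s = 2.2 × 10^-6 ≪ 0.031, so the approximation is valid.

s = 2.2 × 10^-6 M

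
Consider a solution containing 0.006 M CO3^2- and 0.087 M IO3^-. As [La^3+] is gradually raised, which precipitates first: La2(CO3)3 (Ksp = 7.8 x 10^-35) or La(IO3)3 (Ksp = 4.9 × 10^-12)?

Precipitation of each salt starts when its ion product equals its Ksp.
For La2(CO3)3: 7.8 x 10^-35 = (0.006)^3 × [La^3+]^2  ⇒  [La^3+] = 1.9 × 10^-14 M.
For La(IO3)3: 4.9 × 10^-12 = (0.087)^3 × [La^3+]  ⇒  [La^3+] = 7.4 × 10^-9 M.
The salt with the lower threshold [La^3+] precipitates first: La2(CO3)3.

La2(CO3)3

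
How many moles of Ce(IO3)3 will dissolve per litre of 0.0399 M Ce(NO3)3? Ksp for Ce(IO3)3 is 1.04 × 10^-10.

4.59 × 10^-4 M

Ce(IO3)3(s) ⇌ Ce^3+(aq) + 3 IO3^-(aq)
Ksp = [Ce^3+][IO3^-]^3
If s mol/L dissolves here, [Ce^3+] = 0.0399 + s ≈ 0.0399, [IO3^-] = 3s (Ksp is small, so little additional dissolves).
Ksp ≈ 0.0399 × (3s)^3
s = 4.59 x 10^-4 M
Check: s = 4.6 × 10^-4 ≪ 0.0399, so the approximation is valid.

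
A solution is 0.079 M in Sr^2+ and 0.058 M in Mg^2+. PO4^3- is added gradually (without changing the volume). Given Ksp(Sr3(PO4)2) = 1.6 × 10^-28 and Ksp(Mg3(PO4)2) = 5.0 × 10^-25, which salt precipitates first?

Sr3(PO4)2

Each salt begins to precipitate when Q = Ksp, i.e. when [PO4^3-] reaches its threshold.
For Sr3(PO4)2: 1.6 × 10^-28 = (0.079)^3 × [PO4^3-]^2  ⇒  [PO4^3-] = 5.7 × 10^-13 M.
For Mg3(PO4)2: 5.0 × 10^-25 = (0.058)^3 × [PO4^3-]^2  ⇒  [PO4^3-] = 5.1 x 10^-11 M.
The salt with the lower threshold [PO4^3-] precipitates first: Sr3(PO4)2.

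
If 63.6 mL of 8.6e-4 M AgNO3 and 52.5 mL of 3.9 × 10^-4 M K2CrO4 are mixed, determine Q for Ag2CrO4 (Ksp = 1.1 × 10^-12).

Total volume = 63.6 + 52.5 = 116.1 mL.
[Ag^+] = 8.6 × 10^-4 × (63.6/116.1) = 4.71 × 10^-4 M
[CrO4^2-] = 3.9 x 10^-4 × (52.5/116.1) = 1.76 × 10^-4 M
Ag2CrO4(s) ⇌ 2 Ag^+(aq) + CrO4^2-(aq), so Q = [Ag^+]^2[CrO4^2-]
Q = (4.71 x 10^-4)^2(1.76 x 10^-4) = 3.9 × 10^-11
Q > Ksp, so Ag2CrO4 will precipitate.

Q ≈ 3.9e-11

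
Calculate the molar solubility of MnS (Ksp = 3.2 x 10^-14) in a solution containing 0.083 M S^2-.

MnS(s) <=> Mn^2+ + S^2-
Ksp = [Mn^2+][S^2-]
Let s = moles of MnS that dissolve per litre. [Mn^2+] = s, [S^2-] = 0.083 + s ≈ 0.083 (since the S^2- already present dominates).
Ksp ≈ s × 0.083
s = 3.9 x 10^-13 M
Check: s = 3.9 × 10^-13 ≪ 0.083, so the approximation is valid.

s ≈ 3.9e-13 M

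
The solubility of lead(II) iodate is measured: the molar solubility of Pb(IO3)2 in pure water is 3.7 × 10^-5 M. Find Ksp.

Ksp = 2.0 × 10^-13

Pb(IO3)2(s) <=> Pb^2+ + 2 IO3^-
If s mol/L of Pb(IO3)2 dissolves, [Pb^2+] = s and [IO3^-] = 2s.
Ksp = [Pb^2+][IO3^-]^2
So Ksp = s × (2s)^2 = 4s^3
Ksp = 4 × (3.7 × 10^-5)^3 = 2.0 × 10^-13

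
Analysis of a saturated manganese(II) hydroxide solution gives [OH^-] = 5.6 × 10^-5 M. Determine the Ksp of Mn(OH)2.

8.8e-14

Mn(OH)2(s) ⇌ Mn^2+ + 2 OH^-
Stoichiometry gives [Mn^2+] = (1/2)[OH^-] = 2.80 × 10^-5 M.
Ksp = [Mn^2+][OH^-]^2
Ksp = 2.80 × 10^-5 × (5.6 × 10^-5)^2 = 8.8 x 10^-14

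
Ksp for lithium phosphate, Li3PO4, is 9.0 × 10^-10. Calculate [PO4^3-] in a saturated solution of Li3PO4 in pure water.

Li3PO4(s) <=> 3 Li^+(aq) + PO4^3-(aq)
Ksp = [Li^+]^3[PO4^3-]
If s mol/L of Li3PO4 dissolves, [Li^+] = 3s and [PO4^3-] = s.
So Ksp = (3s)^3 × s = 27s^4
s = (9.0 × 10^-10 / 27)^(1/4) = 2.40 x 10^-3 M
[PO4^3-] = s = 2.4 × 10^-3 M

[PO4^3-] ≈ 2.4 × 10^-3 M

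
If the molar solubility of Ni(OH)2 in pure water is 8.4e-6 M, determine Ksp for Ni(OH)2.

Ni(OH)2(s) ⇌ Ni^2+ + 2 OH^-
If s mol/L of Ni(OH)2 dissolves, [Ni^2+] = s and [OH^-] = 2s.
Ksp = [Ni^2+][OH^-]^2
Ksp = s(2s)^2 = 4s^3
Ksp = 4 × (8.4 x 10^-6)^3 = 2.4 x 10^-15

2.4 × 10^-15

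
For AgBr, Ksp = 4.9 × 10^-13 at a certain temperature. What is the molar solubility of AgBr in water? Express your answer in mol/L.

AgBr(s) ⇌ Ag^+(aq) + Br^-(aq)
Ksp = [Ag^+][Br^-]
For each mole of AgBr that dissolves: [Ag^+] = s, [Br^-] = s.
Ksp = s × s = s^2
s = √(4.9 × 10^-13) = 7.0 x 10^-7 M

7.0 x 10^-7 M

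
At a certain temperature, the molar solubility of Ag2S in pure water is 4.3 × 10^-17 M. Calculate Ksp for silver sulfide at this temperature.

3.2e-49

Ag2S(s) ⇌ 2 Ag^+(aq) + S^2-(aq)
For each mole of Ag2S that dissolves: [Ag^+] = 2s, [S^2-] = s.
Ksp = [Ag^+]^2[S^2-]
Ksp = (2s)^2s = 4s^3
Ksp = 4 × (4.3 × 10^-17)^3 = 3.2 x 10^-49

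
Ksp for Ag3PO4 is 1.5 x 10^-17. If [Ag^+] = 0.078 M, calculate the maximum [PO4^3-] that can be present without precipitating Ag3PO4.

[PO4^3-] ≈ 3.2 × 10^-14 M

Ag3PO4(s) <=> 3 Ag^+(aq) + PO4^3-(aq)
Ksp = [Ag^+]^3[PO4^3-]
Precipitation begins when Q = Ksp. With [Ag^+] = 0.078 M:
1.5 x 10^-17 = (0.078)^3 × [PO4^3-]
[PO4^3-] = (1.5 x 10^-17 / 4.75 × 10^-4) = 3.2 × 10^-14 M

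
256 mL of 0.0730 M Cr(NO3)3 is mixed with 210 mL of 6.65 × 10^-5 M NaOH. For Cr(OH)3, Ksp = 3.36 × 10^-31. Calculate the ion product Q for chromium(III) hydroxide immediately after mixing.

Q = 1.08 x 10^-15

Total volume = 256 + 210 = 466 mL.
[Cr^3+] = 7.30 × 10^-2 × (256/466) = 4.010 × 10^-2 M
[OH^-] = 6.65 x 10^-5 × (210/466) = 2.997 × 10^-5 M
Cr(OH)3(s) ⇌ Cr^3+ + 3 OH^-, so Q = [Cr^3+][OH^-]^3
Q = (4.010 × 10^-2)(2.997 × 10^-5)^3 = 1.08 × 10^-15
Q > Ksp, so Cr(OH)3 will precipitate.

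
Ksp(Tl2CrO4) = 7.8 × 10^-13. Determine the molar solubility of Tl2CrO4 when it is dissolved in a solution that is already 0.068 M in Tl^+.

Tl2CrO4(s) ⇌ 2 Tl^+(aq) + CrO4^2-(aq)
Ksp = [Tl^+]^2[CrO4^2-]
Let s be the molar solubility in this solution. [Tl^+] = 0.068 + 2s ≈ 0.068, [CrO4^2-] = s (since the Tl^+ already present dominates).
Ksp ≈ (0.068)^2 × s
s = 1.7 x 10^-10 M
Check: 2s = 3.4 × 10^-10 ≪ 0.068, so the approximation is valid.

s = 1.7 × 10^-10 M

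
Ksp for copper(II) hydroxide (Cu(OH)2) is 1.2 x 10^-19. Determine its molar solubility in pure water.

3.1e-7 M

Cu(OH)2(s) <=> Cu^2+ + 2 OH^-
Ksp = [Cu^2+][OH^-]^2
For each mole of Cu(OH)2 that dissolves: [Cu^2+] = s, [OH^-] = 2s.
Ksp = s(2s)^2 = 4s^3
s = (1.2 x 10^-19 / 4)^(1/3) = 3.1 × 10^-7 M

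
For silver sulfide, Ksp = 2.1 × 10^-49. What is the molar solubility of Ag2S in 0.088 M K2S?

s = 7.7e-25 M

Ag2S(s) ⇌ 2 Ag^+(aq) + S^2-(aq)
Ksp = [Ag^+]^2[S^2-]
Let s be the molar solubility in this solution. [Ag^+] = 2s, [S^2-] = 0.088 + s ≈ 0.088 (common-ion effect: S^2- is already 0.088 M).
Ksp ≈ (2s)^2 × 0.088
s = 7.7 x 10^-25 M
Check: s = 7.7 × 10^-25 ≪ 0.088, so the approximation is valid.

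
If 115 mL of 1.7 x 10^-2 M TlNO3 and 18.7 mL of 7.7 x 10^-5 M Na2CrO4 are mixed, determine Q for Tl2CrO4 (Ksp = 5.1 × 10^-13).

2.3 x 10^-9

Total volume = 115 + 18.7 = 133.7 mL.
[Tl^+] = 1.7 × 10^-2 × (115/133.7) = 1.46 × 10^-2 M
[CrO4^2-] = 7.7 × 10^-5 × (18.7/133.7) = 1.08 x 10^-5 M
Tl2CrO4(s) ⇌ 2 Tl^+(aq) + CrO4^2-(aq), so Q = [Tl^+]^2[CrO4^2-]
Q = (1.46 x 10^-2)^2(1.08 x 10^-5) = 2.3 × 10^-9
Q > Ksp, so Tl2CrO4 will precipitate.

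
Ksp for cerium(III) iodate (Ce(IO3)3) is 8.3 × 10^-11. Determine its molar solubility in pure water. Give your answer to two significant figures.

1.3e-3 M

Ce(IO3)3(s) <=> Ce^3+ + 3 IO3^-
Ksp = [Ce^3+][IO3^-]^3
Let s = molar solubility. Then [Ce^3+] = s and [IO3^-] = 3s.
So Ksp = s × (3s)^3 = 27s^4
Solving, s = (8.3 × 10^-11/27)^(1/4) = 1.3 x 10^-3 M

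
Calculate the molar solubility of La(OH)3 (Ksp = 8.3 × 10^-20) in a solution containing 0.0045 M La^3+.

La(OH)3(s) <=> La^3+ + 3 OH^-
Ksp = [La^3+][OH^-]^3
Let s be the molar solubility in this solution. [La^3+] = 0.0045 + s ≈ 0.0045, [OH^-] = 3s (since the La^3+ already present dominates).
Ksp ≈ 0.0045 × (3s)^3
s = 8.8 × 10^-7 M
Check: s = 8.8 x 10^-7 ≪ 0.0045, so the approximation is valid.

s = 8.8 x 10^-7 M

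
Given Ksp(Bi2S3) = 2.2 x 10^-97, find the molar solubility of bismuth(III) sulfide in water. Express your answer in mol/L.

s = 1.8e-20 M

Bi2S3(s) ⇌ 2 Bi^3+ + 3 S^2-
Ksp = [Bi^3+]^2[S^2-]^3
Let s = molar solubility. Then [Bi^3+] = 2s and [S^2-] = 3s.
So Ksp = (2s)^2 × (3s)^3 = 108s^5
s = (2.2 x 10^-97 / 108)^(1/5) = 1.8 × 10^-20 M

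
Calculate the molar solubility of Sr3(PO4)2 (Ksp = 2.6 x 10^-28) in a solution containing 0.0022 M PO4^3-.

Sr3(PO4)2(s) <=> 3 Sr^2+(aq) + 2 PO4^3-(aq)
Ksp = [Sr^2+]^3[PO4^3-]^2
If s mol/L dissolves here, [Sr^2+] = 3s, [PO4^3-] = 0.0022 + 2s ≈ 0.0022 (common-ion effect: PO4^3- is already 0.0022 M).
Ksp ≈ (3s)^3 × (0.0022)^2
s = 1.3 × 10^-8 M
Check: 2s = 2.5 × 10^-8 ≪ 0.0022, so the approximation is valid.

s ≈ 1.3 × 10^-8 M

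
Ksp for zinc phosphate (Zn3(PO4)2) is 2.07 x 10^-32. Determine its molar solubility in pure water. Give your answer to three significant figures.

Zn3(PO4)2(s) ⇌ 3 Zn^2+(aq) + 2 PO4^3-(aq)
Ksp = [Zn^2+]^3[PO4^3-]^2
Let s = molar solubility. Then [Zn^2+] = 3s and [PO4^3-] = 2s.
Ksp = (3s)^3(2s)^2 = 108s^5
s = (2.07 x 10^-32 / 108)^(1/5) = 1.81 × 10^-7 M

s = 1.81 × 10^-7 M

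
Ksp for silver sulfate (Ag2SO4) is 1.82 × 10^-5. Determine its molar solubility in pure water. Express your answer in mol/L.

1.66 × 10^-2 M

Ag2SO4(s) <=> 2 Ag^+(aq) + SO4^2-(aq)
Ksp = [Ag^+]^2[SO4^2-]
Let s = molar solubility. Then [Ag^+] = 2s and [SO4^2-] = s.
Ksp = (2s)^2s = 4s^3
Solving, s = (1.82 × 10^-5/4)^(1/3) = 1.66 × 10^-2 M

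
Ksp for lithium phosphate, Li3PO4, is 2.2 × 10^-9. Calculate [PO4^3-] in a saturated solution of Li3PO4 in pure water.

[PO4^3-] ≈ 3.0e-3 M

Li3PO4(s) ⇌ 3 Li^+ + PO4^3-
Ksp = [Li^+]^3[PO4^3-]
If s mol/L of Li3PO4 dissolves, [Li^+] = 3s and [PO4^3-] = s.
Ksp = (3s)^3s = 27s^4
s^4 = 2.2 × 10^-9 / 27, so s = 3.00 × 10^-3 M
[PO4^3-] = s = 3.0 × 10^-3 M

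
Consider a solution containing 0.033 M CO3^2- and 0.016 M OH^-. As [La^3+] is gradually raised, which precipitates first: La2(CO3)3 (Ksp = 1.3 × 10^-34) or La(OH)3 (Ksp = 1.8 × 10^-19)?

Precipitation of each salt starts when its ion product equals its Ksp.
For La2(CO3)3: 1.3 × 10^-34 = (0.033)^3 × [La^3+]^2  ⇒  [La^3+] = 1.9 × 10^-15 M.
For La(OH)3: 1.8 × 10^-19 = (0.016)^3 × [La^3+]  ⇒  [La^3+] = 4.4 × 10^-14 M.
The salt with the lower threshold [La^3+] precipitates first: La2(CO3)3.

La2(CO3)3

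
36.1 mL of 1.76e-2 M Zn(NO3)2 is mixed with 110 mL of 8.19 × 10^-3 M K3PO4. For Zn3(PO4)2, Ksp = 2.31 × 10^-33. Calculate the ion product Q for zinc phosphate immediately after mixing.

3.13e-12

Total volume = 36.1 + 110 = 146.1 mL.
[Zn^2+] = 1.76 × 10^-2 × (36.1/146.1) = 4.349 x 10^-3 M
[PO4^3-] = 8.19 × 10^-3 × (110/146.1) = 6.166 × 10^-3 M
Zn3(PO4)2(s) ⇌ 3 Zn^2+(aq) + 2 PO4^3-(aq), so Q = [Zn^2+]^3[PO4^3-]^2
Q = (4.349 x 10^-3)^3(6.166 × 10^-3)^2 = 3.13 × 10^-12
Q > Ksp, so Zn3(PO4)2 will precipitate.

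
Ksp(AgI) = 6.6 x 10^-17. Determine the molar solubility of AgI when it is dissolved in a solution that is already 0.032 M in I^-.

s = 2.1e-15 M

AgI(s) <=> Ag^+ + I^-
Ksp = [Ag^+][I^-]
If s mol/L dissolves here, [Ag^+] = s, [I^-] = 0.032 + s ≈ 0.032 (Ksp is small, so little additional dissolves).
Ksp ≈ s × 0.032
s = 2.1 × 10^-15 M
Check: s = 2.1 × 10^-15 ≪ 0.032, so the approximation is valid.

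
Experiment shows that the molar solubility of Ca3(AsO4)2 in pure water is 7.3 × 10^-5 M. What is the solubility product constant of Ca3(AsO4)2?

2.2 × 10^-19

Ca3(AsO4)2(s) <=> 3 Ca^2+ + 2 AsO4^3-
If s mol/L of Ca3(AsO4)2 dissolves, [Ca^2+] = 3s and [AsO4^3-] = 2s.
Ksp = [Ca^2+]^3[AsO4^3-]^2
So Ksp = (3s)^3 × (2s)^2 = 108s^5
With s = 7.3 × 10^-5: Ksp = 2.2 x 10^-19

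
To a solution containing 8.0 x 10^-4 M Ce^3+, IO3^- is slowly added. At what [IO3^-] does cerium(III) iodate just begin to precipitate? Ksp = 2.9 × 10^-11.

Ce(IO3)3(s) <=> Ce^3+(aq) + 3 IO3^-(aq)
Ksp = [Ce^3+][IO3^-]^3
Precipitation begins when Q = Ksp. With [Ce^3+] = 8.0 x 10^-4 M:
2.9 × 10^-11 = (8.0 x 10^-4) × [IO3^-]^3
[IO3^-] = (2.9 × 10^-11 / 8.0 x 10^-4)^(1/3) = 3.3 × 10^-3 M

[IO3^-] = 3.3 × 10^-3 M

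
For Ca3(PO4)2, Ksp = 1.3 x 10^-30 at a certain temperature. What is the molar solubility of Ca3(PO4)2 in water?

s ≈ 4.1 × 10^-7 M

Ca3(PO4)2(s) ⇌ 3 Ca^2+ + 2 PO4^3-
Ksp = [Ca^2+]^3[PO4^3-]^2
For each mole of Ca3(PO4)2 that dissolves: [Ca^2+] = 3s, [PO4^3-] = 2s.
Ksp = (3s)^3(2s)^2 = 108s^5
Solving, s = (1.3 x 10^-30/108)^(1/5) = 4.1 × 10^-7 M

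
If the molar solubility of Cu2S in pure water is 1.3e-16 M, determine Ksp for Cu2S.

Ksp ≈ 8.8 × 10^-48

Cu2S(s) ⇌ 2 Cu^+ + S^2-
For each mole of Cu2S that dissolves: [Cu^+] = 2s, [S^2-] = s.
Ksp = [Cu^+]^2[S^2-]
So Ksp = (2s)^2 × s = 4s^3
With s = 1.3 × 10^-16: Ksp = 8.8 × 10^-48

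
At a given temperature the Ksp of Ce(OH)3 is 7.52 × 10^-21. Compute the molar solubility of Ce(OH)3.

Ce(OH)3(s) ⇌ Ce^3+ + 3 OH^-
Ksp = [Ce^3+][OH^-]^3
Let s = molar solubility. Then [Ce^3+] = s and [OH^-] = 3s.
Substituting: Ksp = s(3s)^3 = 27s^4
Solving, s = (7.52 × 10^-21/27)^(1/4) = 4.09 x 10^-6 M

s = 4.09e-6 M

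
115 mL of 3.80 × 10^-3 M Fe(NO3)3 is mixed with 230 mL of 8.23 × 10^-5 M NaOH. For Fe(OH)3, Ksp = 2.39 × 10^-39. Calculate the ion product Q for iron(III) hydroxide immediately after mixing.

2.09 x 10^-16

Total volume = 115 + 230 = 345 mL.
[Fe^3+] = 3.80 × 10^-3 × (115/345) = 1.267 × 10^-3 M
[OH^-] = 8.23 x 10^-5 × (230/345) = 5.487 x 10^-5 M
Fe(OH)3(s) ⇌ Fe^3+(aq) + 3 OH^-(aq), so Q = [Fe^3+][OH^-]^3
Q = (1.267 × 10^-3)(5.487 × 10^-5)^3 = 2.09 x 10^-16
Q > Ksp, so Fe(OH)3 will precipitate.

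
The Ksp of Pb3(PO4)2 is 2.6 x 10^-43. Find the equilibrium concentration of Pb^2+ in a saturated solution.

[Pb^2+] ≈ 3.6 × 10^-9 M

Pb3(PO4)2(s) <=> 3 Pb^2+ + 2 PO4^3-
Ksp = [Pb^2+]^3[PO4^3-]^2
With molar solubility s: [Pb^2+] = 3s, [PO4^3-] = 2s.
Ksp = (3s)^3(2s)^2 = 108s^5
Solving, s = (2.6 x 10^-43/108)^(1/5) = 1.19 × 10^-9 M
[Pb^2+] = 3s = 3.6 × 10^-9 M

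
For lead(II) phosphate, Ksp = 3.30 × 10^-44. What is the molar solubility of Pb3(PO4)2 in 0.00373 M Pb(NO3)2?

Pb3(PO4)2(s) ⇌ 3 Pb^2+ + 2 PO4^3-
Ksp = [Pb^2+]^3[PO4^3-]^2
Let s be the molar solubility in this solution. [Pb^2+] = 0.00373 + 3s ≈ 0.00373, [PO4^3-] = 2s (since Pb^2+ from Pb(NO3)2 dominates).
Ksp ≈ (0.00373)^3 × (2s)^2
s = 3.99 x 10^-19 M
Check: 3s = 1.2 × 10^-18 ≪ 0.00373, so the approximation is valid.

3.99e-19 M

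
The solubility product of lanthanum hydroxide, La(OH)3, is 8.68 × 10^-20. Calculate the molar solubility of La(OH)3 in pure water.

La(OH)3(s) <=> La^3+(aq) + 3 OH^-(aq)
Ksp = [La^3+][OH^-]^3
With molar solubility s: [La^3+] = s, [OH^-] = 3s.
Ksp = s(3s)^3 = 27s^4
s^4 = 8.68 × 10^-20 / 27, so s = 7.53 × 10^-6 M

s = 7.53 × 10^-6 M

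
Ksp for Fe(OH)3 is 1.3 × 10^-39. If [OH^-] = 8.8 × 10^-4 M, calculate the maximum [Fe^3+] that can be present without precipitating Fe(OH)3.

Fe(OH)3(s) ⇌ Fe^3+(aq) + 3 OH^-(aq)
Ksp = [Fe^3+][OH^-]^3
Precipitation begins when Q = Ksp. With [OH^-] = 8.8 × 10^-4 M:
1.3 × 10^-39 = (8.8 × 10^-4)^3 × [Fe^3+]
[Fe^3+] = (1.3 × 10^-39 / 6.81 × 10^-10) = 1.9 × 10^-30 M

1.9e-30 M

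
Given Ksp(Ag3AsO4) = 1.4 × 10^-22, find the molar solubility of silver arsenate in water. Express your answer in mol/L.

s ≈ 1.5e-6 M

Ag3AsO4(s) <=> 3 Ag^+ + AsO4^3-
Ksp = [Ag^+]^3[AsO4^3-]
For each mole of Ag3AsO4 that dissolves: [Ag^+] = 3s, [AsO4^3-] = s.
Ksp = (3s)^3s = 27s^4
s = (1.4 × 10^-22 / 27)^(1/4) = 1.5 × 10^-6 M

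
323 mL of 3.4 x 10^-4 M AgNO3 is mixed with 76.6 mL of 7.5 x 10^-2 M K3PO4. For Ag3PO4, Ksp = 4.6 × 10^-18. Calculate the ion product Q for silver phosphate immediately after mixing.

Q = 3.0e-13

Total volume = 323 + 76.6 = 399.6 mL.
[Ag^+] = 3.4 × 10^-4 × (323/399.6) = 2.75 × 10^-4 M
[PO4^3-] = 7.5 x 10^-2 × (76.6/399.6) = 1.44 × 10^-2 M
Ag3PO4(s) ⇌ 3 Ag^+ + PO4^3-, so Q = [Ag^+]^3[PO4^3-]
Q = (2.75 × 10^-4)^3(1.44 × 10^-2) = 3.0 × 10^-13
Q > Ksp, so Ag3PO4 will precipitate.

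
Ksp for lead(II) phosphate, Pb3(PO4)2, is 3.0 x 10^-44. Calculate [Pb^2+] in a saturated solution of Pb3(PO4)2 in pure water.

Pb3(PO4)2(s) ⇌ 3 Pb^2+(aq) + 2 PO4^3-(aq)
Ksp = [Pb^2+]^3[PO4^3-]^2
For each mole of Pb3(PO4)2 that dissolves: [Pb^2+] = 3s, [PO4^3-] = 2s.
Substituting: Ksp = (3s)^3(2s)^2 = 108s^5
s = (3.0 x 10^-44 / 108)^(1/5) = 7.74 x 10^-10 M
[Pb^2+] = 3s = 2.3 × 10^-9 M

2.3 × 10^-9 M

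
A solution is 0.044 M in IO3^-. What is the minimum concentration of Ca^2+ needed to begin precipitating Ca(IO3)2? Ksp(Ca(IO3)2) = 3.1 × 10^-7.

Ca(IO3)2(s) ⇌ Ca^2+(aq) + 2 IO3^-(aq)
Ksp = [Ca^2+][IO3^-]^2
Precipitation begins when Q = Ksp. With [IO3^-] = 0.044 M:
3.1 × 10^-7 = (0.044)^2 × [Ca^2+]
[Ca^2+] = (3.1 × 10^-7 / 1.94 x 10^-3) = 1.6 × 10^-4 M

[Ca^2+] = 1.6e-4 M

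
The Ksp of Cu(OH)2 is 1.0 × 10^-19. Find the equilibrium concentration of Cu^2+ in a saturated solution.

Cu(OH)2(s) <=> Cu^2+ + 2 OH^-
Ksp = [Cu^2+][OH^-]^2
With molar solubility s: [Cu^2+] = s, [OH^-] = 2s.
So Ksp = s × (2s)^2 = 4s^3
s = (1.0 × 10^-19 / 4)^(1/3) = 2.92 × 10^-7 M
[Cu^2+] = s = 2.9 × 10^-7 M

[Cu^2+] = 2.9e-7 M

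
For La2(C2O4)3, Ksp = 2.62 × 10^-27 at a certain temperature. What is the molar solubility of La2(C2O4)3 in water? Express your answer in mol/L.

s ≈ 1.89 × 10^-6 M

La2(C2O4)3(s) ⇌ 2 La^3+(aq) + 3 C2O4^2-(aq)
Ksp = [La^3+]^2[C2O4^2-]^3
If s mol/L of La2(C2O4)3 dissolves, [La^3+] = 2s and [C2O4^2-] = 3s.
Substituting: Ksp = (2s)^2(3s)^3 = 108s^5
s = (2.62 × 10^-27 / 108)^(1/5) = 1.89 × 10^-6 M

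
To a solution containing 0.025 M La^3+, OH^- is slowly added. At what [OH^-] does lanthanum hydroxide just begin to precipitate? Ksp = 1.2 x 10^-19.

La(OH)3(s) ⇌ La^3+(aq) + 3 OH^-(aq)
Ksp = [La^3+][OH^-]^3
Precipitation begins when Q = Ksp. With [La^3+] = 0.025 M:
1.2 x 10^-19 = (0.025) × [OH^-]^3
[OH^-] = (1.2 x 10^-19 / 2.5 x 10^-2)^(1/3) = 1.7 × 10^-6 M

[OH^-] = 1.7 × 10^-6 M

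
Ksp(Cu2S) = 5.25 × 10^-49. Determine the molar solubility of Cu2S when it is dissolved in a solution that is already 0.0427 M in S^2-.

Cu2S(s) <=> 2 Cu^+(aq) + S^2-(aq)
Ksp = [Cu^+]^2[S^2-]
Let s be the molar solubility in this solution. [Cu^+] = 2s, [S^2-] = 0.0427 + s ≈ 0.0427 (since the S^2- already present dominates).
Ksp ≈ (2s)^2 × 0.0427
s = 1.75 × 10^-24 M
Check: s = 1.8 × 10^-24 ≪ 0.0427, so the approximation is valid.

s = 1.75 × 10^-24 M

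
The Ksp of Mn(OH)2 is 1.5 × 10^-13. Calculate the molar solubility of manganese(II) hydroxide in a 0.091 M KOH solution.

Mn(OH)2(s) ⇌ Mn^2+(aq) + 2 OH^-(aq)
Ksp = [Mn^2+][OH^-]^2
If s mol/L dissolves here, [Mn^2+] = s, [OH^-] = 0.091 + 2s ≈ 0.091 (since OH^- from KOH dominates).
Ksp ≈ s × (0.091)^2
s = 1.8 × 10^-11 M
Check: 2s = 3.6 x 10^-11 ≪ 0.091, so the approximation is valid.

s = 1.8 × 10^-11 M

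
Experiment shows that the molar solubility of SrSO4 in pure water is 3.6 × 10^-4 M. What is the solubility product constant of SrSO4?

SrSO4(s) <=> Sr^2+ + SO4^2-
For each mole of SrSO4 that dissolves: [Sr^2+] = s, [SO4^2-] = s.
Ksp = [Sr^2+][SO4^2-]
Ksp = s × s = s^2
With s = 3.6 x 10^-4: Ksp = 1.3 × 10^-7

1.3 × 10^-7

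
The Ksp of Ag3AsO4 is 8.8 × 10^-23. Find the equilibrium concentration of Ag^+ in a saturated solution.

4.0 × 10^-6 M

Ag3AsO4(s) ⇌ 3 Ag^+ + AsO4^3-
Ksp = [Ag^+]^3[AsO4^3-]
With molar solubility s: [Ag^+] = 3s, [AsO4^3-] = s.
Ksp = (3s)^3s = 27s^4
s^4 = 8.8 × 10^-23 / 27, so s = 1.34 x 10^-6 M
[Ag^+] = 3s = 4.0 × 10^-6 M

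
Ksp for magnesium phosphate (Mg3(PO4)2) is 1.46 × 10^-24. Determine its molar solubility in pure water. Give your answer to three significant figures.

Mg3(PO4)2(s) ⇌ 3 Mg^2+ + 2 PO4^3-
Ksp = [Mg^2+]^3[PO4^3-]^2
With molar solubility s: [Mg^2+] = 3s, [PO4^3-] = 2s.
Ksp = (3s)^3(2s)^2 = 108s^5
s = (1.46 × 10^-24 / 108)^(1/5) = 6.70 × 10^-6 M

6.70 x 10^-6 M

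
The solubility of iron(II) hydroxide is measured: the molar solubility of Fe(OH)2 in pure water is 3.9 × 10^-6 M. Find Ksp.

Ksp ≈ 2.4 × 10^-16

Fe(OH)2(s) ⇌ Fe^2+ + 2 OH^-
For each mole of Fe(OH)2 that dissolves: [Fe^2+] = s, [OH^-] = 2s.
Ksp = [Fe^2+][OH^-]^2
Ksp = s(2s)^2 = 4s^3
Ksp = 4 × (3.9 × 10^-6)^3 = 2.4 × 10^-16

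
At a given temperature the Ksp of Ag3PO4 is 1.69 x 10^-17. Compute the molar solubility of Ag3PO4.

2.81 × 10^-5 M

Ag3PO4(s) ⇌ 3 Ag^+(aq) + PO4^3-(aq)
Ksp = [Ag^+]^3[PO4^3-]
For each mole of Ag3PO4 that dissolves: [Ag^+] = 3s, [PO4^3-] = s.
Ksp = (3s)^3s = 27s^4
s^4 = 1.69 x 10^-17 / 27, so s = 2.81 × 10^-5 M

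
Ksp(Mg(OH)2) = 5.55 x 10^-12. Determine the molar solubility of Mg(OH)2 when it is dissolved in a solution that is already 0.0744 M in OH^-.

s ≈ 1.00 x 10^-9 M

Mg(OH)2(s) ⇌ Mg^2+ + 2 OH^-
Ksp = [Mg^2+][OH^-]^2
If s mol/L dissolves here, [Mg^2+] = s, [OH^-] = 0.0744 + 2s ≈ 0.0744 (since the OH^- already present dominates).
Ksp ≈ s × (0.0744)^2
s = 1.00 × 10^-9 M
Check: 2s = 2.0 × 10^-9 ≪ 0.0744, so the approximation is valid.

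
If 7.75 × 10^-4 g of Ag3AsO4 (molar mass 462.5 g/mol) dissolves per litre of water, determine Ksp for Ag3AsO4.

Ksp = 2.13 x 10^-22

Molar solubility s = (7.75 × 10^-4 g/L) / (462.5 g/mol) = 1.676 × 10^-6 M.
Ag3AsO4(s) ⇌ 3 Ag^+(aq) + AsO4^3-(aq)
If s mol/L of Ag3AsO4 dissolves, [Ag^+] = 3s and [AsO4^3-] = s.
Ksp = [Ag^+]^3[AsO4^3-]
Ksp = (3s)^3s = 27s^4
With s = 1.676 × 10^-6: Ksp = 2.13 × 10^-22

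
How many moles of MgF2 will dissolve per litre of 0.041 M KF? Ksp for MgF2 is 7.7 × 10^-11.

MgF2(s) <=> Mg^2+ + 2 F^-
Ksp = [Mg^2+][F^-]^2
If s mol/L dissolves here, [Mg^2+] = s, [F^-] = 0.041 + 2s ≈ 0.041 (since F^- from KF dominates).
Ksp ≈ s × (0.041)^2
s = 4.6 x 10^-8 M
Check: 2s = 9.2 × 10^-8 ≪ 0.041, so the approximation is valid.

4.6e-8 M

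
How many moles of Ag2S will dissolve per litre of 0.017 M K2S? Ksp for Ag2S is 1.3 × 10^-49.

Ag2S(s) ⇌ 2 Ag^+(aq) + S^2-(aq)
Ksp = [Ag^+]^2[S^2-]
Let s = moles of Ag2S that dissolve per litre. [Ag^+] = 2s, [S^2-] = 0.017 + s ≈ 0.017 (common-ion effect: S^2- is already 0.017 M).
Ksp ≈ (2s)^2 × 0.017
s = 1.4 x 10^-24 M
Check: s = 1.4 x 10^-24 ≪ 0.017, so the approximation is valid.

s ≈ 1.4 x 10^-24 M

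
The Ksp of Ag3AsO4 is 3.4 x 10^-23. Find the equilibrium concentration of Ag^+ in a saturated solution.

[Ag^+] ≈ 3.2 x 10^-6 M

Ag3AsO4(s) ⇌ 3 Ag^+ + AsO4^3-
Ksp = [Ag^+]^3[AsO4^3-]
Let s = molar solubility. Then [Ag^+] = 3s and [AsO4^3-] = s.
Substituting: Ksp = (3s)^3s = 27s^4
s^4 = 3.4 x 10^-23 / 27, so s = 1.06 × 10^-6 M
[Ag^+] = 3s = 3.2 × 10^-6 M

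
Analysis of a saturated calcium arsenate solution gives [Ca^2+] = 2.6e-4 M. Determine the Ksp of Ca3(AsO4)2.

Ksp = 5.3 x 10^-19

Ca3(AsO4)2(s) <=> 3 Ca^2+ + 2 AsO4^3-
Stoichiometry gives [AsO4^3-] = (2/3)[Ca^2+] = 1.73 x 10^-4 M.
Ksp = [Ca^2+]^3[AsO4^3-]^2
Ksp = (2.6 × 10^-4)^3 × (1.73 × 10^-4)^2 = 5.3 × 10^-19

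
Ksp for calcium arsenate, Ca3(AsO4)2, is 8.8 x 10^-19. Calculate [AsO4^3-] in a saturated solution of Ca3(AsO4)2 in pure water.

Ca3(AsO4)2(s) ⇌ 3 Ca^2+ + 2 AsO4^3-
Ksp = [Ca^2+]^3[AsO4^3-]^2
For each mole of Ca3(AsO4)2 that dissolves: [Ca^2+] = 3s, [AsO4^3-] = 2s.
So Ksp = (3s)^3 × (2s)^2 = 108s^5
Solving, s = (8.8 x 10^-19/108)^(1/5) = 9.60 × 10^-5 M
[AsO4^3-] = 2s = 1.9 × 10^-4 M

[AsO4^3-] = 1.9 × 10^-4 M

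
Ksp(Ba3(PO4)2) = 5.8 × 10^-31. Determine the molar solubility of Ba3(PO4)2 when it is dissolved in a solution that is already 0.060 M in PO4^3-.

s ≈ 1.8e-10 M

Ba3(PO4)2(s) ⇌ 3 Ba^2+ + 2 PO4^3-
Ksp = [Ba^2+]^3[PO4^3-]^2
Let s be the molar solubility in this solution. [Ba^2+] = 3s, [PO4^3-] = 0.060 + 2s ≈ 0.060 (since the PO4^3- already present dominates).
Ksp ≈ (3s)^3 × (0.060)^2
s = 1.8 × 10^-10 M
Check: 2s = 3.6 x 10^-10 ≪ 0.060, so the approximation is valid.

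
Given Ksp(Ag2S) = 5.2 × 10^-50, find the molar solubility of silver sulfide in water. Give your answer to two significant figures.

s ≈ 2.4 x 10^-17 M

Ag2S(s) <=> 2 Ag^+ + S^2-
Ksp = [Ag^+]^2[S^2-]
If s mol/L of Ag2S dissolves, [Ag^+] = 2s and [S^2-] = s.
Ksp = (2s)^2s = 4s^3
s = (5.2 × 10^-50 / 4)^(1/3) = 2.4 × 10^-17 M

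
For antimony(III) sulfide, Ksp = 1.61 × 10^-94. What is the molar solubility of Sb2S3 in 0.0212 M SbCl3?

Sb2S3(s) <=> 2 Sb^3+(aq) + 3 S^2-(aq)
Ksp = [Sb^3+]^2[S^2-]^3
Let s be the molar solubility in this solution. [Sb^3+] = 0.0212 + 2s ≈ 0.0212, [S^2-] = 3s (common-ion effect: Sb^3+ is already 0.0212 M).
Ksp ≈ (0.0212)^2 × (3s)^3
s = 2.37 × 10^-31 M
Check: 2s = 4.7 × 10^-31 ≪ 0.0212, so the approximation is valid.

2.37 × 10^-31 M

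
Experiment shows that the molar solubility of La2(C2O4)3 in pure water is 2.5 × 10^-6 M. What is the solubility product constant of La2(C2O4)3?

La2(C2O4)3(s) <=> 2 La^3+(aq) + 3 C2O4^2-(aq)
Let s = molar solubility. Then [La^3+] = 2s and [C2O4^2-] = 3s.
Ksp = [La^3+]^2[C2O4^2-]^3
Ksp = (2s)^2(3s)^3 = 108s^5
Ksp = 108 × (2.5 × 10^-6)^5 = 1.1 × 10^-26

1.1 x 10^-26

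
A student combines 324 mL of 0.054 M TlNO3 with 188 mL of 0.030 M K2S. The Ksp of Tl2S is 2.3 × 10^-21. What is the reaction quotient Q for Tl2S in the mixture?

Q ≈ 1.3 × 10^-5

Total volume = 324 + 188 = 512 mL.
[Tl^+] = 5.4 x 10^-2 × (324/512) = 3.42 x 10^-2 M
[S^2-] = 3.0 × 10^-2 × (188/512) = 1.10 × 10^-2 M
Tl2S(s) <=> 2 Tl^+ + S^2-, so Q = [Tl^+]^2[S^2-]
Q = (3.42 × 10^-2)^2(1.10 × 10^-2) = 1.3 × 10^-5
Q > Ksp, so Tl2S will precipitate.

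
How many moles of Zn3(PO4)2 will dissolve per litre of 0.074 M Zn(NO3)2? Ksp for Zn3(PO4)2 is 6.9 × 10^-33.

Zn3(PO4)2(s) <=> 3 Zn^2+(aq) + 2 PO4^3-(aq)
Ksp = [Zn^2+]^3[PO4^3-]^2
Let s = moles of Zn3(PO4)2 that dissolve per litre. [Zn^2+] = 0.074 + 3s ≈ 0.074, [PO4^3-] = 2s (Ksp is small, so little additional dissolves).
Ksp ≈ (0.074)^3 × (2s)^2
s = 2.1 × 10^-15 M
Check: 3s = 6.2 x 10^-15 ≪ 0.074, so the approximation is valid.

s = 2.1 × 10^-15 M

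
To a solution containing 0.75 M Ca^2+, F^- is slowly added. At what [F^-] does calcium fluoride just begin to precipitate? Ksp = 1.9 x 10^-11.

5.0 × 10^-6 M

CaF2(s) <=> Ca^2+ + 2 F^-
Ksp = [Ca^2+][F^-]^2
Precipitation begins when Q = Ksp. With [Ca^2+] = 0.75 M:
1.9 x 10^-11 = (0.75) × [F^-]^2
[F^-] = (1.9 x 10^-11 / 7.5 × 10^-1)^(1/2) = 5.0 × 10^-6 M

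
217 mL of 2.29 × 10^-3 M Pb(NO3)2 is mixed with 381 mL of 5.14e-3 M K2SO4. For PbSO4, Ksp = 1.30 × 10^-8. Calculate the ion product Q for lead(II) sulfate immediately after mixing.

Total volume = 217 + 381 = 598 mL.
[Pb^2+] = 2.29 × 10^-3 × (217/598) = 8.310 × 10^-4 M
[SO4^2-] = 5.14 x 10^-3 × (381/598) = 3.275 × 10^-3 M
PbSO4(s) ⇌ Pb^2+ + SO4^2-, so Q = [Pb^2+][SO4^2-]
Q = (8.310 x 10^-4)(3.275 x 10^-3) = 2.72 × 10^-6
Q > Ksp, so PbSO4 will precipitate.

Q = 2.72e-6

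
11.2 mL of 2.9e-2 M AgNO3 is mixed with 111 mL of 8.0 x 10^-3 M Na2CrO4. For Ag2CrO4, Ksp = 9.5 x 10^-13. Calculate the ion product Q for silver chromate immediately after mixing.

Total volume = 11.2 + 111 = 122.2 mL.
[Ag^+] = 2.9 x 10^-2 × (11.2/122.2) = 2.66 × 10^-3 M
[CrO4^2-] = 8.0 × 10^-3 × (111/122.2) = 7.27 × 10^-3 M
Ag2CrO4(s) <=> 2 Ag^+ + CrO4^2-, so Q = [Ag^+]^2[CrO4^2-]
Q = (2.66 × 10^-3)^2(7.27 × 10^-3) = 5.1 × 10^-8
Q > Ksp, so Ag2CrO4 will precipitate.

Q ≈ 5.1e-8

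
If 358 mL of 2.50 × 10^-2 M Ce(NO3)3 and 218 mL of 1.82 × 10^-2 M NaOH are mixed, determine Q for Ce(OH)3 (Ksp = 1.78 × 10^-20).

Total volume = 358 + 218 = 576 mL.
[Ce^3+] = 2.50 × 10^-2 × (358/576) = 1.554 × 10^-2 M
[OH^-] = 1.82 x 10^-2 × (218/576) = 6.888 × 10^-3 M
Ce(OH)3(s) ⇌ Ce^3+ + 3 OH^-, so Q = [Ce^3+][OH^-]^3
Q = (1.554 x 10^-2)(6.888 x 10^-3)^3 = 5.08 x 10^-9
Q > Ksp, so Ce(OH)3 will precipitate.

5.08e-9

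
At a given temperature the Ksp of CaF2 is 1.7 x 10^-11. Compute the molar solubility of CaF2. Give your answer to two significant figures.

s ≈ 1.6e-4 M

CaF2(s) <=> Ca^2+(aq) + 2 F^-(aq)
Ksp = [Ca^2+][F^-]^2
If s mol/L of CaF2 dissolves, [Ca^2+] = s and [F^-] = 2s.
So Ksp = s × (2s)^2 = 4s^3
s^3 = 1.7 x 10^-11 / 4, so s = 1.6 × 10^-4 M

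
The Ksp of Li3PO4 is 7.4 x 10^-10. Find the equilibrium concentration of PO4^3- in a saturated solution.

[PO4^3-] ≈ 2.3e-3 M

Li3PO4(s) <=> 3 Li^+(aq) + PO4^3-(aq)
Ksp = [Li^+]^3[PO4^3-]
Let s = molar solubility. Then [Li^+] = 3s and [PO4^3-] = s.
Substituting: Ksp = (3s)^3s = 27s^4
s^4 = 7.4 x 10^-10 / 27, so s = 2.29 × 10^-3 M
[PO4^3-] = s = 2.3 x 10^-3 M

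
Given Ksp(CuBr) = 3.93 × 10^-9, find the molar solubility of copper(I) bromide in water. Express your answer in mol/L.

s = 6.27 × 10^-5 M

CuBr(s) <=> Cu^+(aq) + Br^-(aq)
Ksp = [Cu^+][Br^-]
For each mole of CuBr that dissolves: [Cu^+] = s, [Br^-] = s.
Ksp = s × s = s^2
s = (3.93 × 10^-9)^(1/2) = 6.27 × 10^-5 M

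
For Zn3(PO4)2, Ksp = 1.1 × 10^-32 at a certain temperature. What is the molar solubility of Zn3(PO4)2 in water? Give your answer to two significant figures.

Zn3(PO4)2(s) ⇌ 3 Zn^2+(aq) + 2 PO4^3-(aq)
Ksp = [Zn^2+]^3[PO4^3-]^2
For each mole of Zn3(PO4)2 that dissolves: [Zn^2+] = 3s, [PO4^3-] = 2s.
Ksp = (3s)^3(2s)^2 = 108s^5
Solving, s = (1.1 × 10^-32/108)^(1/5) = 1.6 × 10^-7 M

1.6 × 10^-7 M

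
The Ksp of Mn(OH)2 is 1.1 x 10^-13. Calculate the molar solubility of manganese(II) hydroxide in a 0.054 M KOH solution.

Mn(OH)2(s) <=> Mn^2+(aq) + 2 OH^-(aq)
Ksp = [Mn^2+][OH^-]^2
Let s = moles of Mn(OH)2 that dissolve per litre. [Mn^2+] = s, [OH^-] = 0.054 + 2s ≈ 0.054 (since OH^- from KOH dominates).
Ksp ≈ s × (0.054)^2
s = 3.8 × 10^-11 M
Check: 2s = 7.5 x 10^-11 ≪ 0.054, so the approximation is valid.

s = 3.8 x 10^-11 M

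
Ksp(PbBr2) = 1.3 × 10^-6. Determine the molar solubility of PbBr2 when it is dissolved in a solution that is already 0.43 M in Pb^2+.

8.7 × 10^-4 M

PbBr2(s) ⇌ Pb^2+(aq) + 2 Br^-(aq)
Ksp = [Pb^2+][Br^-]^2
Let s be the molar solubility in this solution. [Pb^2+] = 0.43 + s ≈ 0.43, [Br^-] = 2s (common-ion effect: Pb^2+ is already 0.43 M).
Ksp ≈ 0.43 × (2s)^2
s = 8.7 × 10^-4 M
Check: s = 8.7 × 10^-4 ≪ 0.43, so the approximation is valid.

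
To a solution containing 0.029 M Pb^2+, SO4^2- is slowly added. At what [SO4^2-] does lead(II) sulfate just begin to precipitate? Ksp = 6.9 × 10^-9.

PbSO4(s) ⇌ Pb^2+(aq) + SO4^2-(aq)
Ksp = [Pb^2+][SO4^2-]
Precipitation begins when Q = Ksp. With [Pb^2+] = 0.029 M:
6.9 × 10^-9 = (0.029) × [SO4^2-]
[SO4^2-] = (6.9 × 10^-9 / 2.9 x 10^-2) = 2.4 × 10^-7 M

[SO4^2-] = 2.4e-7 M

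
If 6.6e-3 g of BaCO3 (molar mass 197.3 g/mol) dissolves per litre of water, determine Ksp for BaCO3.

Ksp ≈ 1.1e-9

Molar solubility s = (6.6 × 10^-3 g/L) / (197.3 g/mol) = 3.35 x 10^-5 M.
BaCO3(s) ⇌ Ba^2+(aq) + CO3^2-(aq)
With molar solubility s: [Ba^2+] = s, [CO3^2-] = s.
Ksp = [Ba^2+][CO3^2-]
Ksp = (s)(s) = s^2
With s = 3.35 x 10^-5: Ksp = 1.1 × 10^-9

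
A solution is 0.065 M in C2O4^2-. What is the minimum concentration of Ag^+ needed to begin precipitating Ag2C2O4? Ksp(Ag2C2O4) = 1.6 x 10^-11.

1.6e-5 M

Ag2C2O4(s) ⇌ 2 Ag^+(aq) + C2O4^2-(aq)
Ksp = [Ag^+]^2[C2O4^2-]
Precipitation begins when Q = Ksp. With [C2O4^2-] = 0.065 M:
1.6 x 10^-11 = (0.065) × [Ag^+]^2
[Ag^+] = (1.6 x 10^-11 / 6.5 × 10^-2)^(1/2) = 1.6 × 10^-5 M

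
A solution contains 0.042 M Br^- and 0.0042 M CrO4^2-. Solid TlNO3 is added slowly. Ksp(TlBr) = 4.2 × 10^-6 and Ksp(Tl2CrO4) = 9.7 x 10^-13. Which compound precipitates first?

Each salt begins to precipitate when Q = Ksp, i.e. when [Tl^+] reaches its threshold.
For TlBr: 4.2 × 10^-6 = 0.042 × [Tl^+]  ⇒  [Tl^+] = 1.0 × 10^-4 M.
For Tl2CrO4: 9.7 x 10^-13 = 0.0042 × [Tl^+]^2  ⇒  [Tl^+] = 1.5 × 10^-5 M.
The salt with the lower threshold [Tl^+] precipitates first: Tl2CrO4.

Tl2CrO4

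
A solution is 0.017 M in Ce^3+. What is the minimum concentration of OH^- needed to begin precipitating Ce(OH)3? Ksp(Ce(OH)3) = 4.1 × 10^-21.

[OH^-] ≈ 6.2 × 10^-7 M

Ce(OH)3(s) <=> Ce^3+(aq) + 3 OH^-(aq)
Ksp = [Ce^3+][OH^-]^3
Precipitation begins when Q = Ksp. With [Ce^3+] = 0.017 M:
4.1 × 10^-21 = (0.017) × [OH^-]^3
[OH^-] = (4.1 × 10^-21 / 1.7 × 10^-2)^(1/3) = 6.2 x 10^-7 M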